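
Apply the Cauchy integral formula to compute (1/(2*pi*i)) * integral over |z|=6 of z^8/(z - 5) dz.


Step 1: f(z) = z^8, a = 5 is inside |z| = 6
Step 2: By Cauchy integral formula: (1/(2pi*i)) * integral = f(a)
Step 3: f(5) = 5^8 = 390625

390625


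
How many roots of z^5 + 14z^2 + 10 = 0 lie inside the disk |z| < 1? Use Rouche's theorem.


Step 1: On |z| = 1 the three terms have sizes |z^5| = 1^5 = 1, |14z^2| = 14*1^2 = 14, |10| = 10
Step 2: The dominant term is g(z) = 14z^2; let h(z) = z^5 + 10 so f = g + h
Step 3: On |z| = 1: |g| = 14 and |h| <= 1 + 10 = 11
Step 4: Since 14 > 11, |h| < |g| on |z| = 1, so by Rouche f has the same number of zeros as g inside |z| < 1
Step 5: g(z) = 14z^2 has 2 zeros (at the origin, multiplicity 2) inside |z| < 1. Answer = 2

2


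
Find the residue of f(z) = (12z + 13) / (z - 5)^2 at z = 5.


Step 1: Pole of order 2 at z = 5
Step 2: Res = lim d/dz [(z - 5)^2 * f(z)] as z -> 5
Step 3: (z - 5)^2 * f(z) = 12z + 13
Step 4: d/dz[12z + 13] = 12

12


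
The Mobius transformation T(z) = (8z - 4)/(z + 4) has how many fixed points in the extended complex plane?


Step 1: Fixed points satisfy T(z) = z
Step 2: z^2 - 4z + 4 = 0
Step 3: Discriminant = (-4)^2 - 4*1*4 = 0
Step 4: Number of fixed points = 1

1


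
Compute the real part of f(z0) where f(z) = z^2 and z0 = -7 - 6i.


Step 1: z0 = -7 - 6i
Step 2: z0^2 = (-7)^2 - (-6)^2 + 84i
Step 3: real part = 49 - 36 = 13

13


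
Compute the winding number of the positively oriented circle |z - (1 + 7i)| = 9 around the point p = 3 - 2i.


Step 1: Center c = (1, 7), radius = 9
Step 2: |p - c|^2 = 2^2 + (-9)^2 = 85
Step 3: r^2 = 81
Step 4: |p-c| > r so winding number = 0

0


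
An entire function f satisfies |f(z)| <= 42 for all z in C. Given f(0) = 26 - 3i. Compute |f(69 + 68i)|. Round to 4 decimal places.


Step 1: By Liouville's theorem, a bounded entire function is constant.
Step 2: f(z) = f(0) = 26 - 3i for all z.
Step 3: |f(w)| = |26 - 3i| = sqrt(676 + 9)
Step 4: = 26.1725

26.1725


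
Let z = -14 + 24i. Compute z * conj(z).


Step 1: conj(z) = -14 - 24i
Step 2: z * conj(z) = (-14)^2 + 24^2
Step 3: = 196 + 576 = 772

772


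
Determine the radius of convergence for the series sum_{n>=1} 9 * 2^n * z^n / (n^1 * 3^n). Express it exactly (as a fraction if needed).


Step 1: General term a_n = 9 * 2^n / (n^1 * 3^n)
Step 2: By the root test, |a_n|^(1/n) = 9^(1/n) * 2 / (n^(1/n) * 3) -> 2/3 as n -> infinity (since 9^(1/n) -> 1 and n^(1/n) -> 1)
Step 3: R = 1/lim|a_n|^(1/n) = 3/2

3/2


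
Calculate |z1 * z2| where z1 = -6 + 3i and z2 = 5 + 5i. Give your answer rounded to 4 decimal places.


Step 1: |z1| = sqrt((-6)^2 + 3^2) = sqrt(45)
Step 2: |z2| = sqrt(5^2 + 5^2) = sqrt(50)
Step 3: |z1*z2| = |z1|*|z2| = sqrt(45) * sqrt(50) = sqrt(45 * 50) = sqrt(2250)
Step 4: = 47.4342

47.4342


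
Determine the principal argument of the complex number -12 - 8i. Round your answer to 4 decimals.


Step 1: z = -12 - 8i
Step 2: arg(z) = atan2(-8, -12)
Step 3: arg(z) = -2.5536

-2.5536


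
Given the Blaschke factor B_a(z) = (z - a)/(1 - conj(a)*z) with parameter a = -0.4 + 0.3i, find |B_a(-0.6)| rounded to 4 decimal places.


Step 1: Numerator z0 - a = -0.6 - (-0.4 + 0.3i) = -0.2 - 0.3i
Step 2: Denominator 1 - conj(a)*z0 = 1 - (-0.4 - 0.3i)*(-0.6) = 0.76 - 0.18i
Step 3: |z0 - a|^2 = (-0.2)^2 + (-0.3)^2 = 0.13; |1 - conj(a)*z0|^2 = 0.76^2 + (-0.18)^2 = 0.61
Step 4: |B_a(-0.6)| = sqrt(0.13 / 0.61) = sqrt(0.213115)
Step 5: = 0.4616

0.4616


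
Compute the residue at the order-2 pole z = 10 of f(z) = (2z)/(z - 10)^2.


Step 1: Pole of order 2 at z = 10
Step 2: Res = lim d/dz [(z - 10)^2 * f(z)] as z -> 10
Step 3: (z - 10)^2 * f(z) = 2z
Step 4: d/dz[2z] = 2

2


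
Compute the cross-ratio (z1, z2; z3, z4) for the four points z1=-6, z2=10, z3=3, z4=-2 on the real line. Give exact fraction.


Step 1: (z1-z3)(z2-z4) = (-9) * 12 = -108
Step 2: (z1-z4)(z2-z3) = (-4) * 7 = -28
Step 3: Cross-ratio = 108/28 = 27/7

27/7


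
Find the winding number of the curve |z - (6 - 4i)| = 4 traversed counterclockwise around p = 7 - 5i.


Step 1: Center c = (6, -4), radius = 4
Step 2: |p - c|^2 = 1^2 + (-1)^2 = 2
Step 3: r^2 = 16
Step 4: |p-c| < r so winding number = 1

1


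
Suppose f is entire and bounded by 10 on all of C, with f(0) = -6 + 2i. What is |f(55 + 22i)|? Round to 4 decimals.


Step 1: By Liouville's theorem, a bounded entire function is constant.
Step 2: f(z) = f(0) = -6 + 2i for all z.
Step 3: |f(w)| = |-6 + 2i| = sqrt(36 + 4)
Step 4: = 6.3246

6.3246


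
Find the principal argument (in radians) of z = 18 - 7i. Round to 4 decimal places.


Step 1: z = 18 - 7i
Step 2: arg(z) = atan2(-7, 18)
Step 3: arg(z) = -0.3709

-0.3709


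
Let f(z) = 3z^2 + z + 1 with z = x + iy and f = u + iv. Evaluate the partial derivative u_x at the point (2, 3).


Step 1: f(z) = 3(x+iy)^2 + (x+iy) + 1
Step 2: u = 3(x^2 - y^2) + x + 1
Step 3: u_x = 6x + 1
Step 4: At (2, 3): u_x = 12 + 1 = 13

13


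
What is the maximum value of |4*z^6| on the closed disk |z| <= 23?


Step 1: On |z| = 23, |f(z)| = 4 * |z|^6 = 4 * 23^6
Step 2: By maximum modulus principle, maximum is on boundary.
Step 3: Maximum = 4 * 148035889 = 592143556

592143556


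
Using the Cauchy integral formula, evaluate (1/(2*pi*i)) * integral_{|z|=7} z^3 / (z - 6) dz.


Step 1: f(z) = z^3, a = 6 is inside |z| = 7
Step 2: By Cauchy integral formula: (1/(2pi*i)) * integral = f(a)
Step 3: f(6) = 6^3 = 216

216


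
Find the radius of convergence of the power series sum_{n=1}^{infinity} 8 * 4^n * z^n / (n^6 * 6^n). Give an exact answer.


Step 1: General term a_n = 8 * 4^n / (n^6 * 6^n)
Step 2: By the root test, |a_n|^(1/n) = 8^(1/n) * 4 / (n^(6/n) * 6) -> 4/6 as n -> infinity (since 8^(1/n) -> 1 and n^(6/n) -> 1)
Step 3: R = 1/lim|a_n|^(1/n) = 6/4 = 3/2

3/2


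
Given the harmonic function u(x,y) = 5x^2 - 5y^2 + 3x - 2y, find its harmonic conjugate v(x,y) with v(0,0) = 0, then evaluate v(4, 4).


Step 1: v_x = -u_y = 10y + 2
Step 2: v_y = u_x = 10x + 3
Step 3: v = 10xy + 2x + 3y + C
Step 4: v(0,0) = 0 => C = 0
Step 5: v(4, 4) = 180

180


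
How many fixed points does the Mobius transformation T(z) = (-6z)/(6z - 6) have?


Step 1: Fixed points satisfy T(z) = z
Step 2: 6z^2 = 0
Step 3: Discriminant = 0^2 - 4*6*0 = 0
Step 4: Number of fixed points = 1

1


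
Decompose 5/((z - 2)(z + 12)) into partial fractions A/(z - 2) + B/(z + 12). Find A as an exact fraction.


Step 1: Multiply both sides by (z - 2) and set z = 2
Step 2: A = 5 / (2 + 12)
Step 3: A = 5 / 14
Step 4: A = 5/14

5/14


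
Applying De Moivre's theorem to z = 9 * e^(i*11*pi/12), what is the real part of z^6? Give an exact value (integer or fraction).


Step 1: By De Moivre's theorem, z^6 = 9^6 * e^(i*6*11*pi/12) = 531441 * (cos(11*pi/2) + i*sin(11*pi/2))
Step 2: |z|^6 = 9^6 = 531441
Step 3: Reduce the angle mod 2*pi: 11*pi/2 - 4*pi = 3*pi/2
Step 4: cos(3*pi/2) = 0
Step 5: Re(z^6) = 531441 * 0 = 0

0


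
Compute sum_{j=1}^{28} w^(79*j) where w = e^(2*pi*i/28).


Step 1: The sum sum_{j=1}^{n} w^(k*j) equals n if n | k, else 0.
Step 2: Here n = 28, k = 79
Step 3: Does n divide k? 28 | 79 -> False
Step 4: Sum = 0

0


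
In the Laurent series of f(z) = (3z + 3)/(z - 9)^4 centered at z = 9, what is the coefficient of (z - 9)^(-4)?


Step 1: Write the numerator in powers of (z - 9): 3z + 3 = 3(z - 9) + (3*9 + 3) = 3(z - 9) + 30
Step 2: Divide by (z - 9)^4: f(z) = 30(z - 9)^(-4) + 3(z - 9)^(-3)
Step 3: This finite sum is the Laurent series of f about z = 9.
Step 4: Coefficient of (z - 9)^(-4) = 3*9 + 3 = 30

30


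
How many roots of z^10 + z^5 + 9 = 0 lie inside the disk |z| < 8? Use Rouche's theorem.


Step 1: On |z| = 8 the three terms have sizes |z^10| = 8^10 = 1073741824, |z^5| = 8^5 = 32768, |9| = 9
Step 2: The dominant term is g(z) = z^10; let h(z) = z^5 + 9 so f = g + h
Step 3: On |z| = 8: |g| = 1073741824 and |h| <= 32768 + 9 = 32777
Step 4: Since 1073741824 > 32777, |h| < |g| on |z| = 8, so by Rouche f has the same number of zeros as g inside |z| < 8
Step 5: g(z) = z^10 has 10 zeros (all at the origin) inside |z| < 8. Answer = 10

10


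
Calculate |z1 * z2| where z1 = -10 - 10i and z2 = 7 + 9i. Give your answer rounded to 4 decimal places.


Step 1: |z1| = sqrt((-10)^2 + (-10)^2) = sqrt(200)
Step 2: |z2| = sqrt(7^2 + 9^2) = sqrt(130)
Step 3: |z1*z2| = |z1|*|z2| = sqrt(200) * sqrt(130) = sqrt(200 * 130) = sqrt(26000)
Step 4: = 161.2452

161.2452


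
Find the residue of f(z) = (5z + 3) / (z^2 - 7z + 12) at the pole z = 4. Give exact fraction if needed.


Step 1: Q(z) = z^2 - 7z + 12 = (z - 4)(z - 3)
Step 2: Q'(z) = 2z - 7
Step 3: Q'(4) = 1, P(4) = 23
Step 4: Res = P(4)/Q'(4) = 23/1 = 23

23


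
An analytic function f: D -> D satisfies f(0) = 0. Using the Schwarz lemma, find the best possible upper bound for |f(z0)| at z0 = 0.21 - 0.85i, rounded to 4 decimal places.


Step 1: Schwarz lemma: if f: D -> D is analytic with f(0) = 0, then |f(z)| <= |z| for all z in D, and this is sharp (f(z) = z).
Step 2: |z0|^2 = 0.21^2 + (-0.85)^2 = 0.7666
Step 3: |z0| = sqrt(0.7666) = 0.875557
Step 4: Best bound = |z0| = 0.8756

0.8756


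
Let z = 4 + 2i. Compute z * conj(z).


Step 1: conj(z) = 4 - 2i
Step 2: z * conj(z) = 4^2 + 2^2
Step 3: = 16 + 4 = 20

20


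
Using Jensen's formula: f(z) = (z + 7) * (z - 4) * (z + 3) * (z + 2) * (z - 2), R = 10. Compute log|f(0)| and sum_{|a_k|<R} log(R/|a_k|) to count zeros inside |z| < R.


Jensen's formula: (1/2pi)*integral log|f(Re^it)|dt = log|f(0)| + sum_{|a_k|<R} log(R/|a_k|)
Step 1: f(0) = 7 * (-4) * 3 * 2 * (-2) = 336
Step 2: log|f(0)| = log|-7| + log|4| + log|-3| + log|-2| + log|2| = 5.8171
Step 3: Zeros inside |z| < 10: -7, 4, -3, -2, 2
Step 4: Jensen sum = log(10/7) + log(10/4) + log(10/3) + log(10/2) + log(10/2) = 5.6958
Step 5: n(R) = number of terms in the Jensen sum = count of zeros inside |z| < 10 = 5

5


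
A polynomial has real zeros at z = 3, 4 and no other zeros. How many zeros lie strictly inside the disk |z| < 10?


Step 1: Check each root:
  z = 3: |3| = 3 < 10
  z = 4: |4| = 4 < 10
Step 2: Count = 2

2


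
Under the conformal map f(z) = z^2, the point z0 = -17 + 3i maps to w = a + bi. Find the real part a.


Step 1: z0 = -17 + 3i
Step 2: z0^2 = (-17)^2 - 3^2 - 102i
Step 3: real part = 289 - 9 = 280

280


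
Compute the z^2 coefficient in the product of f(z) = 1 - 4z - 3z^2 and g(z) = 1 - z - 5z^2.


Step 1: z^2 term in f*g comes from: (1)*(-5z^2) + (-4z)*(-z) + (-3z^2)*(1)
Step 2: = -5 + 4 - 3
Step 3: = -4

-4


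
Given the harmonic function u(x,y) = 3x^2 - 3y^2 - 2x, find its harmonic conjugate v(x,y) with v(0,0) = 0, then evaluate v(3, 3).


Step 1: v_x = -u_y = 6y + 0
Step 2: v_y = u_x = 6x - 2
Step 3: v = 6xy - 2y + C
Step 4: v(0,0) = 0 => C = 0
Step 5: v(3, 3) = 48

48


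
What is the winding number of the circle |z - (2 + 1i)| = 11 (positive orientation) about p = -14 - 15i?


Step 1: Center c = (2, 1), radius = 11
Step 2: |p - c|^2 = (-16)^2 + (-16)^2 = 512
Step 3: r^2 = 121
Step 4: |p-c| > r so winding number = 0

0


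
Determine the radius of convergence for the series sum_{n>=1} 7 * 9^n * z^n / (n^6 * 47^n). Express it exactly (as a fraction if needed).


Step 1: General term a_n = 7 * 9^n / (n^6 * 47^n)
Step 2: By the root test, |a_n|^(1/n) = 7^(1/n) * 9 / (n^(6/n) * 47) -> 9/47 as n -> infinity (since 7^(1/n) -> 1 and n^(6/n) -> 1)
Step 3: R = 1/lim|a_n|^(1/n) = 47/9

47/9


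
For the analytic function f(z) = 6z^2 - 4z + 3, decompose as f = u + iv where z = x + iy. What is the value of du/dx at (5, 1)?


Step 1: f(z) = 6(x+iy)^2 - 4(x+iy) + 3
Step 2: u = 6(x^2 - y^2) - 4x + 3
Step 3: u_x = 12x - 4
Step 4: At (5, 1): u_x = 60 - 4 = 56

56


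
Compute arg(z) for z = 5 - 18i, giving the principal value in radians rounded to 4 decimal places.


Step 1: z = 5 - 18i
Step 2: arg(z) = atan2(-18, 5)
Step 3: arg(z) = -1.2998

-1.2998


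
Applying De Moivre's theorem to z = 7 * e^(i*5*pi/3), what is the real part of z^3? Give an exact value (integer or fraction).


Step 1: By De Moivre's theorem, z^3 = 7^3 * e^(i*3*5*pi/3) = 343 * (cos(5*pi) + i*sin(5*pi))
Step 2: |z|^3 = 7^3 = 343
Step 3: Reduce the angle mod 2*pi: 5*pi - 4*pi = pi
Step 4: cos(pi) = -1
Step 5: Re(z^3) = 343 * (-1) = -343

-343


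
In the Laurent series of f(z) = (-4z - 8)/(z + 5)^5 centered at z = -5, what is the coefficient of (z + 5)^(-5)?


Step 1: Write the numerator in powers of (z + 5): -4z - 8 = -4(z + 5) + (-4*(-5) - 8) = -4(z + 5) + 12
Step 2: Divide by (z + 5)^5: f(z) = 12(z + 5)^(-5) - 4(z + 5)^(-4)
Step 3: This finite sum is the Laurent series of f about z = -5.
Step 4: Coefficient of (z + 5)^(-5) = -4*(-5) - 8 = 12

12


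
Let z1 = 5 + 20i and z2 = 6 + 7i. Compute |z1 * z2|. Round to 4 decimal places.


Step 1: |z1| = sqrt(5^2 + 20^2) = sqrt(425)
Step 2: |z2| = sqrt(6^2 + 7^2) = sqrt(85)
Step 3: |z1*z2| = |z1|*|z2| = sqrt(425) * sqrt(85) = sqrt(425 * 85) = sqrt(36125)
Step 4: = 190.0658

190.0658


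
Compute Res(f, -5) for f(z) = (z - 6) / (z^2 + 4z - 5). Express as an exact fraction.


Step 1: Q(z) = z^2 + 4z - 5 = (z + 5)(z - 1)
Step 2: Q'(z) = 2z + 4
Step 3: Q'(-5) = -6, P(-5) = -11
Step 4: Res = P(-5)/Q'(-5) = -11/(-6) = 11/6

11/6


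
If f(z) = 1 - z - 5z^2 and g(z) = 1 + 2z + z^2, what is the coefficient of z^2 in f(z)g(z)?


Step 1: z^2 term in f*g comes from: (1)*(z^2) + (-z)*(2z) + (-5z^2)*(1)
Step 2: = 1 - 2 - 5
Step 3: = -6

-6


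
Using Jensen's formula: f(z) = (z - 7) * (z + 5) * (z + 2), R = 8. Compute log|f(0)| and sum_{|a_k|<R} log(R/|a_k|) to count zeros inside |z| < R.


Jensen's formula: (1/2pi)*integral log|f(Re^it)|dt = log|f(0)| + sum_{|a_k|<R} log(R/|a_k|)
Step 1: f(0) = (-7) * 5 * 2 = -70
Step 2: log|f(0)| = log|7| + log|-5| + log|-2| = 4.2485
Step 3: Zeros inside |z| < 8: 7, -5, -2
Step 4: Jensen sum = log(8/7) + log(8/5) + log(8/2) = 1.9898
Step 5: n(R) = number of terms in the Jensen sum = count of zeros inside |z| < 8 = 3

3


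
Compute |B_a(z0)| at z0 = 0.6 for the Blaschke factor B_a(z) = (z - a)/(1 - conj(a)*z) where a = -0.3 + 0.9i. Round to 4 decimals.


Step 1: Numerator z0 - a = 0.6 - (-0.3 + 0.9i) = 0.9 - 0.9i
Step 2: Denominator 1 - conj(a)*z0 = 1 - (-0.3 - 0.9i)*0.6 = 1.18 + 0.54i
Step 3: |z0 - a|^2 = 0.9^2 + (-0.9)^2 = 1.62; |1 - conj(a)*z0|^2 = 1.18^2 + 0.54^2 = 1.684
Step 4: |B_a(0.6)| = sqrt(1.62 / 1.684) = sqrt(0.961995)
Step 5: = 0.9808

0.9808


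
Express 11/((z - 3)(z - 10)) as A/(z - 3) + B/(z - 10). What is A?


Step 1: Multiply both sides by (z - 3) and set z = 3
Step 2: A = 11 / (3 - 10)
Step 3: A = 11 / (-7)
Step 4: A = -11/7

-11/7


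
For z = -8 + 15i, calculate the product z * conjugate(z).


Step 1: conj(z) = -8 - 15i
Step 2: z * conj(z) = (-8)^2 + 15^2
Step 3: = 64 + 225 = 289

289


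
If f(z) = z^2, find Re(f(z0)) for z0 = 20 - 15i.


Step 1: z0 = 20 - 15i
Step 2: z0^2 = 20^2 - (-15)^2 - 600i
Step 3: real part = 400 - 225 = 175

175


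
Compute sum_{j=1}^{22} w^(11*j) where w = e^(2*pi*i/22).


Step 1: The sum sum_{j=1}^{n} w^(k*j) equals n if n | k, else 0.
Step 2: Here n = 22, k = 11
Step 3: Does n divide k? 22 | 11 -> False
Step 4: Sum = 0

0


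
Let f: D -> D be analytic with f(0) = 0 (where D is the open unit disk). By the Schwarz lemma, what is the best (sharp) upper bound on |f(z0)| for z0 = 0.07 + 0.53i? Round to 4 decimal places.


Step 1: Schwarz lemma: if f: D -> D is analytic with f(0) = 0, then |f(z)| <= |z| for all z in D, and this is sharp (f(z) = z).
Step 2: |z0|^2 = 0.07^2 + 0.53^2 = 0.2858
Step 3: |z0| = sqrt(0.2858) = 0.534603
Step 4: Best bound = |z0| = 0.5346

0.5346


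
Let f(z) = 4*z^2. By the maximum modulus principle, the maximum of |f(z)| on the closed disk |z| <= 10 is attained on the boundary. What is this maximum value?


Step 1: On |z| = 10, |f(z)| = 4 * |z|^2 = 4 * 10^2
Step 2: By maximum modulus principle, maximum is on boundary.
Step 3: Maximum = 4 * 100 = 400

400


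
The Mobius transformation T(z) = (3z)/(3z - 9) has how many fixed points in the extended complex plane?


Step 1: Fixed points satisfy T(z) = z
Step 2: 3z^2 - 12z = 0
Step 3: Discriminant = (-12)^2 - 4*3*0 = 144
Step 4: Number of fixed points = 2

2


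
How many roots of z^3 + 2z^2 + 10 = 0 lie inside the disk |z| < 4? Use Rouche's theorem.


Step 1: On |z| = 4 the three terms have sizes |z^3| = 4^3 = 64, |2z^2| = 2*4^2 = 32, |10| = 10
Step 2: The dominant term is g(z) = z^3; let h(z) = 2z^2 + 10 so f = g + h
Step 3: On |z| = 4: |g| = 64 and |h| <= 32 + 10 = 42
Step 4: Since 64 > 42, |h| < |g| on |z| = 4, so by Rouche f has the same number of zeros as g inside |z| < 4
Step 5: g(z) = z^3 has 3 zeros (all at the origin) inside |z| < 4. Answer = 3

3


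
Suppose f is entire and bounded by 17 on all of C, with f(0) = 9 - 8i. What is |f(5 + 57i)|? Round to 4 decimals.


Step 1: By Liouville's theorem, a bounded entire function is constant.
Step 2: f(z) = f(0) = 9 - 8i for all z.
Step 3: |f(w)| = |9 - 8i| = sqrt(81 + 64)
Step 4: = 12.0416

12.0416


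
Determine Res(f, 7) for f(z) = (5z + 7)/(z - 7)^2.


Step 1: Pole of order 2 at z = 7
Step 2: Res = lim d/dz [(z - 7)^2 * f(z)] as z -> 7
Step 3: (z - 7)^2 * f(z) = 5z + 7
Step 4: d/dz[5z + 7] = 5

5


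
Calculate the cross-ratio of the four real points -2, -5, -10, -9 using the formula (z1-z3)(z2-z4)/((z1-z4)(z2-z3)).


Step 1: (z1-z3)(z2-z4) = 8 * 4 = 32
Step 2: (z1-z4)(z2-z3) = 7 * 5 = 35
Step 3: Cross-ratio = 32/35 = 32/35

32/35


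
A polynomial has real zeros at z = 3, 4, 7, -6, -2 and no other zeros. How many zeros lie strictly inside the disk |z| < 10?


Step 1: Check each root:
  z = 3: |3| = 3 < 10
  z = 4: |4| = 4 < 10
  z = 7: |7| = 7 < 10
  z = -6: |-6| = 6 < 10
  z = -2: |-2| = 2 < 10
Step 2: Count = 5

5


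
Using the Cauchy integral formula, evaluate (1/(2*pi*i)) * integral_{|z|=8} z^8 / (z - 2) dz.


Step 1: f(z) = z^8, a = 2 is inside |z| = 8
Step 2: By Cauchy integral formula: (1/(2pi*i)) * integral = f(a)
Step 3: f(2) = 2^8 = 256

256


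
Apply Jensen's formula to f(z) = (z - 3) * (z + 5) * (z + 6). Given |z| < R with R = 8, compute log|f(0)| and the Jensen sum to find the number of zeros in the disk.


Jensen's formula: (1/2pi)*integral log|f(Re^it)|dt = log|f(0)| + sum_{|a_k|<R} log(R/|a_k|)
Step 1: f(0) = (-3) * 5 * 6 = -90
Step 2: log|f(0)| = log|3| + log|-5| + log|-6| = 4.4998
Step 3: Zeros inside |z| < 8: 3, -5, -6
Step 4: Jensen sum = log(8/3) + log(8/5) + log(8/6) = 1.7385
Step 5: n(R) = number of terms in the Jensen sum = count of zeros inside |z| < 8 = 3

3


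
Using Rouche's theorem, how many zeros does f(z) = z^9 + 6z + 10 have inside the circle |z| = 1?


Step 1: On |z| = 1 the three terms have sizes |z^9| = 1^9 = 1, |6z| = 6*1 = 6, |10| = 10
Step 2: The dominant term is g(z) = 10; let h(z) = z^9 + 6z so f = g + h
Step 3: On |z| = 1: |g| = 10 and |h| <= 1 + 6 = 7
Step 4: Since 10 > 7, |h| < |g| on |z| = 1, so by Rouche f has the same number of zeros as g inside |z| < 1
Step 5: g(z) = 10 is a nonzero constant with no zeros inside |z| < 1. Answer = 0

0


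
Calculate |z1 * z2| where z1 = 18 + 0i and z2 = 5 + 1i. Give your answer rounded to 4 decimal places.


Step 1: |z1| = sqrt(18^2 + 0^2) = sqrt(324)
Step 2: |z2| = sqrt(5^2 + 1^2) = sqrt(26)
Step 3: |z1*z2| = |z1|*|z2| = sqrt(324) * sqrt(26) = sqrt(324 * 26) = sqrt(8424)
Step 4: = 91.7824

91.7824


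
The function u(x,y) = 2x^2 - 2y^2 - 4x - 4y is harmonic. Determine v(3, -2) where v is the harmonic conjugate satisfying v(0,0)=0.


Step 1: v_x = -u_y = 4y + 4
Step 2: v_y = u_x = 4x - 4
Step 3: v = 4xy + 4x - 4y + C
Step 4: v(0,0) = 0 => C = 0
Step 5: v(3, -2) = -4

-4


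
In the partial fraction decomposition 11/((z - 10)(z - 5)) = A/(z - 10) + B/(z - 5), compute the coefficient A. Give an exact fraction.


Step 1: Multiply both sides by (z - 10) and set z = 10
Step 2: A = 11 / (10 - 5)
Step 3: A = 11 / 5
Step 4: A = 11/5

11/5


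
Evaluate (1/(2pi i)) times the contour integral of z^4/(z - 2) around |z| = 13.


Step 1: f(z) = z^4, a = 2 is inside |z| = 13
Step 2: By Cauchy integral formula: (1/(2pi*i)) * integral = f(a)
Step 3: f(2) = 2^4 = 16

16


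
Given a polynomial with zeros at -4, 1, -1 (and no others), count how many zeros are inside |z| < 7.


Step 1: Check each root:
  z = -4: |-4| = 4 < 7
  z = 1: |1| = 1 < 7
  z = -1: |-1| = 1 < 7
Step 2: Count = 3

3


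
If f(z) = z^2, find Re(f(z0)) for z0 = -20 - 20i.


Step 1: z0 = -20 - 20i
Step 2: z0^2 = (-20)^2 - (-20)^2 + 800i
Step 3: real part = 400 - 400 = 0

0


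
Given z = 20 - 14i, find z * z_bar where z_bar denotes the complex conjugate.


Step 1: conj(z) = 20 + 14i
Step 2: z * conj(z) = 20^2 + (-14)^2
Step 3: = 400 + 196 = 596

596


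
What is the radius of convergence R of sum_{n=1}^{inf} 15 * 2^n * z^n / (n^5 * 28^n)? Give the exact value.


Step 1: General term a_n = 15 * 2^n / (n^5 * 28^n)
Step 2: By the root test, |a_n|^(1/n) = 15^(1/n) * 2 / (n^(5/n) * 28) -> 2/28 as n -> infinity (since 15^(1/n) -> 1 and n^(5/n) -> 1)
Step 3: R = 1/lim|a_n|^(1/n) = 28/2 = 14

14


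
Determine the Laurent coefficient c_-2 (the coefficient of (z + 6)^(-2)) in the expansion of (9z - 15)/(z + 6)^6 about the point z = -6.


Step 1: Write the numerator in powers of (z + 6): 9z - 15 = 9(z + 6) + (9*(-6) - 15) = 9(z + 6) - 69
Step 2: Divide by (z + 6)^6: f(z) = -69(z + 6)^(-6) + 9(z + 6)^(-5)
Step 3: This finite sum is the Laurent series of f about z = -6.
Step 4: Only the powers -6 and -5 appear, so the coefficient of (z + 6)^(-2) = 0

0


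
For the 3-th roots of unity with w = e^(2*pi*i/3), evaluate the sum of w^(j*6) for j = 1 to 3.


Step 1: The sum sum_{j=1}^{n} w^(k*j) equals n if n | k, else 0.
Step 2: Here n = 3, k = 6
Step 3: Does n divide k? 3 | 6 -> True
Step 4: Sum = 3

3


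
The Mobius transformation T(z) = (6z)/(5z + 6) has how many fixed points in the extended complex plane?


Step 1: Fixed points satisfy T(z) = z
Step 2: 5z^2 = 0
Step 3: Discriminant = 0^2 - 4*5*0 = 0
Step 4: Number of fixed points = 1

1


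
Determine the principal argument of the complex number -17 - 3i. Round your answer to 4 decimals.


Step 1: z = -17 - 3i
Step 2: arg(z) = atan2(-3, -17)
Step 3: arg(z) = -2.9669

-2.9669


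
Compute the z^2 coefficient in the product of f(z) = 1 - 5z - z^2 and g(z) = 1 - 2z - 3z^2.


Step 1: z^2 term in f*g comes from: (1)*(-3z^2) + (-5z)*(-2z) + (-z^2)*(1)
Step 2: = -3 + 10 - 1
Step 3: = 6

6


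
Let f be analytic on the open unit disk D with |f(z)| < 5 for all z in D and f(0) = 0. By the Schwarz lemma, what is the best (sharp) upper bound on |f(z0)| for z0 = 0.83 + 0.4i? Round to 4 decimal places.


Step 1: g = f/5 maps D -> D with g(0) = 0, so by the Schwarz lemma |g(z)| <= |z|, i.e. |f(z)| <= 5|z|; this is sharp (f(z) = 5z).
Step 2: |z0|^2 = 0.83^2 + 0.4^2 = 0.8489
Step 3: |z0| = sqrt(0.8489) = 0.921358
Step 4: Best bound = 5 * |z0| = 5 * 0.921358 = 4.6068

4.6068


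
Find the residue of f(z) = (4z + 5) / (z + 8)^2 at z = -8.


Step 1: Pole of order 2 at z = -8
Step 2: Res = lim d/dz [(z + 8)^2 * f(z)] as z -> -8
Step 3: (z + 8)^2 * f(z) = 4z + 5
Step 4: d/dz[4z + 5] = 4

4


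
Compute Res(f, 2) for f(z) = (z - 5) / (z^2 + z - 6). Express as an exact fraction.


Step 1: Q(z) = z^2 + z - 6 = (z - 2)(z + 3)
Step 2: Q'(z) = 2z + 1
Step 3: Q'(2) = 5, P(2) = -3
Step 4: Res = P(2)/Q'(2) = -3/5 = -3/5

-3/5


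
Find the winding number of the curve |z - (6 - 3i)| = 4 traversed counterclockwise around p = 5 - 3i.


Step 1: Center c = (6, -3), radius = 4
Step 2: |p - c|^2 = (-1)^2 + 0^2 = 1
Step 3: r^2 = 16
Step 4: |p-c| < r so winding number = 1

1


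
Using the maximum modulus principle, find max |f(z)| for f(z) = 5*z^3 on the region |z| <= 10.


Step 1: On |z| = 10, |f(z)| = 5 * |z|^3 = 5 * 10^3
Step 2: By maximum modulus principle, maximum is on boundary.
Step 3: Maximum = 5 * 1000 = 5000

5000


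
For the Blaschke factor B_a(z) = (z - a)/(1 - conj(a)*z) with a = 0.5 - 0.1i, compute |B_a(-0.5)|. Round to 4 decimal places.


Step 1: Numerator z0 - a = -0.5 - (0.5 - 0.1i) = -1 + 0.1i
Step 2: Denominator 1 - conj(a)*z0 = 1 - (0.5 + 0.1i)*(-0.5) = 1.25 + 0.05i
Step 3: |z0 - a|^2 = (-1)^2 + 0.1^2 = 1.01; |1 - conj(a)*z0|^2 = 1.25^2 + 0.05^2 = 1.565
Step 4: |B_a(-0.5)| = sqrt(1.01 / 1.565) = sqrt(0.645367)
Step 5: = 0.8033

0.8033


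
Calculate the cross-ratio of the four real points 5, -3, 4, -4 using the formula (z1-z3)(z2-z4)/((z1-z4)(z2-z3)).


Step 1: (z1-z3)(z2-z4) = 1 * 1 = 1
Step 2: (z1-z4)(z2-z3) = 9 * (-7) = -63
Step 3: Cross-ratio = -1/63 = -1/63

-1/63


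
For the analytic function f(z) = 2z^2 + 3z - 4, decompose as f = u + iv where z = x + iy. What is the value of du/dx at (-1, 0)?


Step 1: f(z) = 2(x+iy)^2 + 3(x+iy) - 4
Step 2: u = 2(x^2 - y^2) + 3x - 4
Step 3: u_x = 4x + 3
Step 4: At (-1, 0): u_x = -4 + 3 = -1

-1


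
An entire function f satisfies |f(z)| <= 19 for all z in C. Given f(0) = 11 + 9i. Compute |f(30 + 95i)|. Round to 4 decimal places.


Step 1: By Liouville's theorem, a bounded entire function is constant.
Step 2: f(z) = f(0) = 11 + 9i for all z.
Step 3: |f(w)| = |11 + 9i| = sqrt(121 + 81)
Step 4: = 14.2127

14.2127


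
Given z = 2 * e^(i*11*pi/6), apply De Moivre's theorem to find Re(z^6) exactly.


Step 1: By De Moivre's theorem, z^6 = 2^6 * e^(i*6*11*pi/6) = 64 * (cos(11*pi) + i*sin(11*pi))
Step 2: |z|^6 = 2^6 = 64
Step 3: Reduce the angle mod 2*pi: 11*pi - 10*pi = pi
Step 4: cos(pi) = -1
Step 5: Re(z^6) = 64 * (-1) = -64

-64


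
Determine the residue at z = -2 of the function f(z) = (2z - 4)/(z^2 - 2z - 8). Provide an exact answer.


Step 1: Q(z) = z^2 - 2z - 8 = (z + 2)(z - 4)
Step 2: Q'(z) = 2z - 2
Step 3: Q'(-2) = -6, P(-2) = -8
Step 4: Res = P(-2)/Q'(-2) = -8/(-6) = 4/3

4/3


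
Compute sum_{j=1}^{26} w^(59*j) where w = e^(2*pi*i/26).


Step 1: The sum sum_{j=1}^{n} w^(k*j) equals n if n | k, else 0.
Step 2: Here n = 26, k = 59
Step 3: Does n divide k? 26 | 59 -> False
Step 4: Sum = 0

0


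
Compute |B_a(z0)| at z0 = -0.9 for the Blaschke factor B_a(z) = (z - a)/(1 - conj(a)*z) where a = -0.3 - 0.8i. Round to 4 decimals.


Step 1: Numerator z0 - a = -0.9 - (-0.3 - 0.8i) = -0.6 + 0.8i
Step 2: Denominator 1 - conj(a)*z0 = 1 - (-0.3 + 0.8i)*(-0.9) = 0.73 + 0.72i
Step 3: |z0 - a|^2 = (-0.6)^2 + 0.8^2 = 1; |1 - conj(a)*z0|^2 = 0.73^2 + 0.72^2 = 1.0513
Step 4: |B_a(-0.9)| = sqrt(1 / 1.0513) = sqrt(0.951203)
Step 5: = 0.9753

0.9753


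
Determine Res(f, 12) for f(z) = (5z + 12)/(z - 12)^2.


Step 1: Pole of order 2 at z = 12
Step 2: Res = lim d/dz [(z - 12)^2 * f(z)] as z -> 12
Step 3: (z - 12)^2 * f(z) = 5z + 12
Step 4: d/dz[5z + 12] = 5

5


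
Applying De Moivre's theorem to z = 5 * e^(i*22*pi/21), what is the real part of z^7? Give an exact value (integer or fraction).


Step 1: By De Moivre's theorem, z^7 = 5^7 * e^(i*7*22*pi/21) = 78125 * (cos(22*pi/3) + i*sin(22*pi/3))
Step 2: |z|^7 = 5^7 = 78125
Step 3: Reduce the angle mod 2*pi: 22*pi/3 - 6*pi = 4*pi/3
Step 4: cos(4*pi/3) = -1/2
Step 5: Re(z^7) = 78125 * (-1/2) = -78125/2

-78125/2


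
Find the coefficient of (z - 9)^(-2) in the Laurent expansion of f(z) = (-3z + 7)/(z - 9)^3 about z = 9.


Step 1: Write the numerator in powers of (z - 9): -3z + 7 = -3(z - 9) + (-3*9 + 7) = -3(z - 9) - 20
Step 2: Divide by (z - 9)^3: f(z) = -20(z - 9)^(-3) - 3(z - 9)^(-2)
Step 3: This finite sum is the Laurent series of f about z = 9.
Step 4: Coefficient of (z - 9)^(-2) = coefficient of (z - 9) in the re-centred numerator = -3

-3


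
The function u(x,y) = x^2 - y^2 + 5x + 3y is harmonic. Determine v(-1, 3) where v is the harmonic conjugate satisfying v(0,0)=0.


Step 1: v_x = -u_y = 2y - 3
Step 2: v_y = u_x = 2x + 5
Step 3: v = 2xy - 3x + 5y + C
Step 4: v(0,0) = 0 => C = 0
Step 5: v(-1, 3) = 12

12


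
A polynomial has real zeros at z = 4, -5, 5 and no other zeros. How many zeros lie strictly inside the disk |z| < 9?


Step 1: Check each root:
  z = 4: |4| = 4 < 9
  z = -5: |-5| = 5 < 9
  z = 5: |5| = 5 < 9
Step 2: Count = 3

3


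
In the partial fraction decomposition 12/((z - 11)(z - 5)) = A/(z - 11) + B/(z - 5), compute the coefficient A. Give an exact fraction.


Step 1: Multiply both sides by (z - 11) and set z = 11
Step 2: A = 12 / (11 - 5)
Step 3: A = 12 / 6
Step 4: A = 2

2


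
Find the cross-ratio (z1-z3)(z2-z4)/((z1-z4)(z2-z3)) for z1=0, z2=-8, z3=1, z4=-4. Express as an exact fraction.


Step 1: (z1-z3)(z2-z4) = (-1) * (-4) = 4
Step 2: (z1-z4)(z2-z3) = 4 * (-9) = -36
Step 3: Cross-ratio = -4/36 = -1/9

-1/9


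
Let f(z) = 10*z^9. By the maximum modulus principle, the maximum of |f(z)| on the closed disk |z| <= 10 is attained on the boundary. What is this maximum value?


Step 1: On |z| = 10, |f(z)| = 10 * |z|^9 = 10 * 10^9
Step 2: By maximum modulus principle, maximum is on boundary.
Step 3: Maximum = 10 * 1000000000 = 10000000000

10000000000


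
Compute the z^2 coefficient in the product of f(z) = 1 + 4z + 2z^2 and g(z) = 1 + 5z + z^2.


Step 1: z^2 term in f*g comes from: (1)*(z^2) + (4z)*(5z) + (2z^2)*(1)
Step 2: = 1 + 20 + 2
Step 3: = 23

23


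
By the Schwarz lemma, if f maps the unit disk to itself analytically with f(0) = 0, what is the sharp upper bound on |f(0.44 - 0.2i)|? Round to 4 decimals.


Step 1: Schwarz lemma: if f: D -> D is analytic with f(0) = 0, then |f(z)| <= |z| for all z in D, and this is sharp (f(z) = z).
Step 2: |z0|^2 = 0.44^2 + (-0.2)^2 = 0.2336
Step 3: |z0| = sqrt(0.2336) = 0.483322
Step 4: Best bound = |z0| = 0.4833

0.4833


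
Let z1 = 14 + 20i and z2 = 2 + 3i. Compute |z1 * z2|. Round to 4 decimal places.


Step 1: |z1| = sqrt(14^2 + 20^2) = sqrt(596)
Step 2: |z2| = sqrt(2^2 + 3^2) = sqrt(13)
Step 3: |z1*z2| = |z1|*|z2| = sqrt(596) * sqrt(13) = sqrt(596 * 13) = sqrt(7748)
Step 4: = 88.0227

88.0227


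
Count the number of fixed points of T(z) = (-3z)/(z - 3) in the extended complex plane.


Step 1: Fixed points satisfy T(z) = z
Step 2: z^2 = 0
Step 3: Discriminant = 0^2 - 4*1*0 = 0
Step 4: Number of fixed points = 1

1


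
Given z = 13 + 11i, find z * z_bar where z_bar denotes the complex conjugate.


Step 1: conj(z) = 13 - 11i
Step 2: z * conj(z) = 13^2 + 11^2
Step 3: = 169 + 121 = 290

290


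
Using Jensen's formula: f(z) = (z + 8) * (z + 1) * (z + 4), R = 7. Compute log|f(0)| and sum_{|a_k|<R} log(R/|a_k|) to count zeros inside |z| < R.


Jensen's formula: (1/2pi)*integral log|f(Re^it)|dt = log|f(0)| + sum_{|a_k|<R} log(R/|a_k|)
Step 1: f(0) = 8 * 1 * 4 = 32
Step 2: log|f(0)| = log|-8| + log|-1| + log|-4| = 3.4657
Step 3: Zeros inside |z| < 7: -1, -4
Step 4: Jensen sum = log(7/1) + log(7/4) = 2.5055
Step 5: n(R) = number of terms in the Jensen sum = count of zeros inside |z| < 7 = 2

2


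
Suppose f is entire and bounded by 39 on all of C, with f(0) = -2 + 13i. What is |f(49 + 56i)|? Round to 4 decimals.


Step 1: By Liouville's theorem, a bounded entire function is constant.
Step 2: f(z) = f(0) = -2 + 13i for all z.
Step 3: |f(w)| = |-2 + 13i| = sqrt(4 + 169)
Step 4: = 13.1529

13.1529


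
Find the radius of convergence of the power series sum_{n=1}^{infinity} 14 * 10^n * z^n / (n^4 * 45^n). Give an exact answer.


Step 1: General term a_n = 14 * 10^n / (n^4 * 45^n)
Step 2: By the root test, |a_n|^(1/n) = 14^(1/n) * 10 / (n^(4/n) * 45) -> 10/45 as n -> infinity (since 14^(1/n) -> 1 and n^(4/n) -> 1)
Step 3: R = 1/lim|a_n|^(1/n) = 45/10 = 9/2

9/2


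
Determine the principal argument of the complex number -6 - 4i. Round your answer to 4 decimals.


Step 1: z = -6 - 4i
Step 2: arg(z) = atan2(-4, -6)
Step 3: arg(z) = -2.5536

-2.5536


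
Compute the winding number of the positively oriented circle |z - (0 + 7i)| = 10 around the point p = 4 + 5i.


Step 1: Center c = (0, 7), radius = 10
Step 2: |p - c|^2 = 4^2 + (-2)^2 = 20
Step 3: r^2 = 100
Step 4: |p-c| < r so winding number = 1

1


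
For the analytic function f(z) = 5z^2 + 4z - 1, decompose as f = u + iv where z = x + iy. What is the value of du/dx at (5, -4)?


Step 1: f(z) = 5(x+iy)^2 + 4(x+iy) - 1
Step 2: u = 5(x^2 - y^2) + 4x - 1
Step 3: u_x = 10x + 4
Step 4: At (5, -4): u_x = 50 + 4 = 54

54


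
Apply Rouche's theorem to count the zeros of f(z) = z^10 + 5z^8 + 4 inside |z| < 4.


Step 1: On |z| = 4 the three terms have sizes |z^10| = 4^10 = 1048576, |5z^8| = 5*4^8 = 327680, |4| = 4
Step 2: The dominant term is g(z) = z^10; let h(z) = 5z^8 + 4 so f = g + h
Step 3: On |z| = 4: |g| = 1048576 and |h| <= 327680 + 4 = 327684
Step 4: Since 1048576 > 327684, |h| < |g| on |z| = 4, so by Rouche f has the same number of zeros as g inside |z| < 4
Step 5: g(z) = z^10 has 10 zeros (all at the origin) inside |z| < 4. Answer = 10

10


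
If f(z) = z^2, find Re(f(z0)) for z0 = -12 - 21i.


Step 1: z0 = -12 - 21i
Step 2: z0^2 = (-12)^2 - (-21)^2 + 504i
Step 3: real part = 144 - 441 = -297

-297


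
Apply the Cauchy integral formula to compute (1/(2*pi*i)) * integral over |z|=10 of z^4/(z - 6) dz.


Step 1: f(z) = z^4, a = 6 is inside |z| = 10
Step 2: By Cauchy integral formula: (1/(2pi*i)) * integral = f(a)
Step 3: f(6) = 6^4 = 1296

1296


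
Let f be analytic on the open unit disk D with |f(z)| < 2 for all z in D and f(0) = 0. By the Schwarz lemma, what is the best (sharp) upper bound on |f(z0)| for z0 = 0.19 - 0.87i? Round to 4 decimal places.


Step 1: g = f/2 maps D -> D with g(0) = 0, so by the Schwarz lemma |g(z)| <= |z|, i.e. |f(z)| <= 2|z|; this is sharp (f(z) = 2z).
Step 2: |z0|^2 = 0.19^2 + (-0.87)^2 = 0.793
Step 3: |z0| = sqrt(0.793) = 0.890505
Step 4: Best bound = 2 * |z0| = 2 * 0.890505 = 1.781

1.781


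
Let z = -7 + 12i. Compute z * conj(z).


Step 1: conj(z) = -7 - 12i
Step 2: z * conj(z) = (-7)^2 + 12^2
Step 3: = 49 + 144 = 193

193


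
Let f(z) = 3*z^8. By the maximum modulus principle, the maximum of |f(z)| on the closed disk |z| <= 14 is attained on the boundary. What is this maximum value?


Step 1: On |z| = 14, |f(z)| = 3 * |z|^8 = 3 * 14^8
Step 2: By maximum modulus principle, maximum is on boundary.
Step 3: Maximum = 3 * 1475789056 = 4427367168

4427367168


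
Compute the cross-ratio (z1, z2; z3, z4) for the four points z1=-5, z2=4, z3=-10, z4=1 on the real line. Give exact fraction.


Step 1: (z1-z3)(z2-z4) = 5 * 3 = 15
Step 2: (z1-z4)(z2-z3) = (-6) * 14 = -84
Step 3: Cross-ratio = -15/84 = -5/28

-5/28


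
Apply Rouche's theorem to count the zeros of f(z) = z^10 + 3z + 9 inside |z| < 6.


Step 1: On |z| = 6 the three terms have sizes |z^10| = 6^10 = 60466176, |3z| = 3*6 = 18, |9| = 9
Step 2: The dominant term is g(z) = z^10; let h(z) = 3z + 9 so f = g + h
Step 3: On |z| = 6: |g| = 60466176 and |h| <= 18 + 9 = 27
Step 4: Since 60466176 > 27, |h| < |g| on |z| = 6, so by Rouche f has the same number of zeros as g inside |z| < 6
Step 5: g(z) = z^10 has 10 zeros (all at the origin) inside |z| < 6. Answer = 10

10


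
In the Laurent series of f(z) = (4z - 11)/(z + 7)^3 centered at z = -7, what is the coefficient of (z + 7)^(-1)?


Step 1: Write the numerator in powers of (z + 7): 4z - 11 = 4(z + 7) + (4*(-7) - 11) = 4(z + 7) - 39
Step 2: Divide by (z + 7)^3: f(z) = -39(z + 7)^(-3) + 4(z + 7)^(-2)
Step 3: This finite sum is the Laurent series of f about z = -7.
Step 4: Only the powers -3 and -2 appear, so the coefficient of (z + 7)^(-1) = 0

0


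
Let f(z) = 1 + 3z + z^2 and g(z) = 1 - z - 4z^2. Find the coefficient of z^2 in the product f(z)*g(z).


Step 1: z^2 term in f*g comes from: (1)*(-4z^2) + (3z)*(-z) + (z^2)*(1)
Step 2: = -4 - 3 + 1
Step 3: = -6

-6


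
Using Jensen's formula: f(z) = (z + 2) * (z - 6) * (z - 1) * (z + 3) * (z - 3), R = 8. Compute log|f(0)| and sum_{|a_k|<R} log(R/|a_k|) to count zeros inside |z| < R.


Jensen's formula: (1/2pi)*integral log|f(Re^it)|dt = log|f(0)| + sum_{|a_k|<R} log(R/|a_k|)
Step 1: f(0) = 2 * (-6) * (-1) * 3 * (-3) = -108
Step 2: log|f(0)| = log|-2| + log|6| + log|1| + log|-3| + log|3| = 4.6821
Step 3: Zeros inside |z| < 8: -2, 6, 1, -3, 3
Step 4: Jensen sum = log(8/2) + log(8/6) + log(8/1) + log(8/3) + log(8/3) = 5.7151
Step 5: n(R) = number of terms in the Jensen sum = count of zeros inside |z| < 8 = 5

5


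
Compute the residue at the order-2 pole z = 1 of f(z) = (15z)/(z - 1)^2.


Step 1: Pole of order 2 at z = 1
Step 2: Res = lim d/dz [(z - 1)^2 * f(z)] as z -> 1
Step 3: (z - 1)^2 * f(z) = 15z
Step 4: d/dz[15z] = 15

15


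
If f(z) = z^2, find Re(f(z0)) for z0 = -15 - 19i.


Step 1: z0 = -15 - 19i
Step 2: z0^2 = (-15)^2 - (-19)^2 + 570i
Step 3: real part = 225 - 361 = -136

-136


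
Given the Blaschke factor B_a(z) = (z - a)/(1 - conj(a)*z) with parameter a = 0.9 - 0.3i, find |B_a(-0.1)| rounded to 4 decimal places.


Step 1: Numerator z0 - a = -0.1 - (0.9 - 0.3i) = -1 + 0.3i
Step 2: Denominator 1 - conj(a)*z0 = 1 - (0.9 + 0.3i)*(-0.1) = 1.09 + 0.03i
Step 3: |z0 - a|^2 = (-1)^2 + 0.3^2 = 1.09; |1 - conj(a)*z0|^2 = 1.09^2 + 0.03^2 = 1.189
Step 4: |B_a(-0.1)| = sqrt(1.09 / 1.189) = sqrt(0.916737)
Step 5: = 0.9575

0.9575


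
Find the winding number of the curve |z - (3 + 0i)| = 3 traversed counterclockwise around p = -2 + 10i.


Step 1: Center c = (3, 0), radius = 3
Step 2: |p - c|^2 = (-5)^2 + 10^2 = 125
Step 3: r^2 = 9
Step 4: |p-c| > r so winding number = 0

0


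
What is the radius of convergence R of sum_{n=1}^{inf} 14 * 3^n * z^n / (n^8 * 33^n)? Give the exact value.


Step 1: General term a_n = 14 * 3^n / (n^8 * 33^n)
Step 2: By the root test, |a_n|^(1/n) = 14^(1/n) * 3 / (n^(8/n) * 33) -> 3/33 as n -> infinity (since 14^(1/n) -> 1 and n^(8/n) -> 1)
Step 3: R = 1/lim|a_n|^(1/n) = 33/3 = 11

11


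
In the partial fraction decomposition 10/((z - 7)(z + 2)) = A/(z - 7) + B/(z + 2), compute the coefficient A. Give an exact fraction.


Step 1: Multiply both sides by (z - 7) and set z = 7
Step 2: A = 10 / (7 + 2)
Step 3: A = 10 / 9
Step 4: A = 10/9

10/9


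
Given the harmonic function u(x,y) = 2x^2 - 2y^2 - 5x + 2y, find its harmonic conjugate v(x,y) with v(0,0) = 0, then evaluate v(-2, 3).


Step 1: v_x = -u_y = 4y - 2
Step 2: v_y = u_x = 4x - 5
Step 3: v = 4xy - 2x - 5y + C
Step 4: v(0,0) = 0 => C = 0
Step 5: v(-2, 3) = -35

-35


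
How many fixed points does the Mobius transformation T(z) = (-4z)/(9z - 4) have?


Step 1: Fixed points satisfy T(z) = z
Step 2: 9z^2 = 0
Step 3: Discriminant = 0^2 - 4*9*0 = 0
Step 4: Number of fixed points = 1

1


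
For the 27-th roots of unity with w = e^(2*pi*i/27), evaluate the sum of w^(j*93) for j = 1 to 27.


Step 1: The sum sum_{j=1}^{n} w^(k*j) equals n if n | k, else 0.
Step 2: Here n = 27, k = 93
Step 3: Does n divide k? 27 | 93 -> False
Step 4: Sum = 0

0


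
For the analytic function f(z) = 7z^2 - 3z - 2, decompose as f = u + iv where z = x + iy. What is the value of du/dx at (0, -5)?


Step 1: f(z) = 7(x+iy)^2 - 3(x+iy) - 2
Step 2: u = 7(x^2 - y^2) - 3x - 2
Step 3: u_x = 14x - 3
Step 4: At (0, -5): u_x = 0 - 3 = -3

-3


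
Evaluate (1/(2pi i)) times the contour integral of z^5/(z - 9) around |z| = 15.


Step 1: f(z) = z^5, a = 9 is inside |z| = 15
Step 2: By Cauchy integral formula: (1/(2pi*i)) * integral = f(a)
Step 3: f(9) = 9^5 = 59049

59049


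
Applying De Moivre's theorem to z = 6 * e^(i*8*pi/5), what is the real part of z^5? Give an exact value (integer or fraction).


Step 1: By De Moivre's theorem, z^5 = 6^5 * e^(i*5*8*pi/5) = 7776 * (cos(8*pi) + i*sin(8*pi))
Step 2: |z|^5 = 6^5 = 7776
Step 3: Reduce the angle mod 2*pi: 8*pi - 8*pi = 0
Step 4: cos(0) = 1
Step 5: Re(z^5) = 7776 * 1 = 7776

7776


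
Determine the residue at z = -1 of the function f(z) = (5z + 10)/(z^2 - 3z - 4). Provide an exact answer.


Step 1: Q(z) = z^2 - 3z - 4 = (z + 1)(z - 4)
Step 2: Q'(z) = 2z - 3
Step 3: Q'(-1) = -5, P(-1) = 5
Step 4: Res = P(-1)/Q'(-1) = 5/(-5) = -1

-1
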